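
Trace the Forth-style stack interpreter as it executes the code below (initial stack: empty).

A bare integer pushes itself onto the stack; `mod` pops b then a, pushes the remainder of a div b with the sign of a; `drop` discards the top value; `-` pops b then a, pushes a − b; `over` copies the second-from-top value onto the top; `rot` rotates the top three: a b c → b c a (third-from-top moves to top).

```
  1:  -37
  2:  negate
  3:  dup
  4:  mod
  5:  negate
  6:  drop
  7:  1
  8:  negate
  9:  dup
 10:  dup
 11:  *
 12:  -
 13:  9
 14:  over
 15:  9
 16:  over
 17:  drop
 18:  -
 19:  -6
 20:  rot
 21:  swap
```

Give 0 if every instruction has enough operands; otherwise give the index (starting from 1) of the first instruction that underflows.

0

-37    : -37
negate : 37
dup    : 37 37
mod    : 0
negate : 0
drop   : (empty)
1      : 1
negate : -1
dup    : -1 -1
dup    : -1 -1 -1
*      : -1 1
-      : -2
9      : -2 9
over   : -2 9 -2
9      : -2 9 -2 9
over   : -2 9 -2 9 -2
drop   : -2 9 -2 9
-      : -2 9 -11
-6     : -2 9 -11 -6
rot    : -2 -11 -6 9
swap   : -2 -11 9 -6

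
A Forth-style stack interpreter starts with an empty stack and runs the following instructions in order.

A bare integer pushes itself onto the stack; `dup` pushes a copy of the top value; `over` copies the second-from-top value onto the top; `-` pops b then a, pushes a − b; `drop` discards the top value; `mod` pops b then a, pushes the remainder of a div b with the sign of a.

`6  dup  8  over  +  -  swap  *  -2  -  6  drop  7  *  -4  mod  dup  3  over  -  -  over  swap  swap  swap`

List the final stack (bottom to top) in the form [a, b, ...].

[-2, -2, -7]

6    : [6]
dup  : [6, 6]
8    : [6, 6, 8]
over : [6, 6, 8, 6]
+    : [6, 6, 14]
-    : [6, -8]
swap : [-8, 6]
*    : [-48]
-2   : [-48, -2]
-    : [-46]
6    : [-46, 6]
drop : [-46]
7    : [-46, 7]
*    : [-322]
-4   : [-322, -4]
mod  : [-2]
dup  : [-2, -2]
3    : [-2, -2, 3]
over : [-2, -2, 3, -2]
-    : [-2, -2, 5]
-    : [-2, -7]
over : [-2, -7, -2]
swap : [-2, -2, -7]
swap : [-2, -7, -2]
swap : [-2, -2, -7]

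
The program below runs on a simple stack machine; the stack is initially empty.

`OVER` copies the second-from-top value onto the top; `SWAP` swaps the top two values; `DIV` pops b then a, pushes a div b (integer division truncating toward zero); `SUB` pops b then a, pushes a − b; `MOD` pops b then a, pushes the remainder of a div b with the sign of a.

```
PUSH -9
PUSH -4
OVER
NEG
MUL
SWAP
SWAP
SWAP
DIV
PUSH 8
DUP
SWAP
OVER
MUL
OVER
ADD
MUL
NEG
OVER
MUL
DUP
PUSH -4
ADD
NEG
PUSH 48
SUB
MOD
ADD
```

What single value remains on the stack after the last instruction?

PUSH -9 -> -9
PUSH -4 -> -9 -4
OVER    -> -9 -4 -9
NEG     -> -9 -4 9
MUL     -> -9 -36
SWAP    -> -36 -9
SWAP    -> -9 -36
SWAP    -> -36 -9
DIV     -> 4
PUSH 8  -> 4 8
DUP     -> 4 8 8
SWAP    -> 4 8 8
OVER    -> 4 8 8 8
MUL     -> 4 8 64
OVER    -> 4 8 64 8
ADD     -> 4 8 72
MUL     -> 4 576
NEG     -> 4 -576
OVER    -> 4 -576 4
MUL     -> 4 -2304
DUP     -> 4 -2304 -2304
PUSH -4 -> 4 -2304 -2304 -4
ADD     -> 4 -2304 -2308
NEG     -> 4 -2304 2308
PUSH 48 -> 4 -2304 2308 48
SUB     -> 4 -2304 2260
MOD     -> 4 -44
ADD     -> -40

-40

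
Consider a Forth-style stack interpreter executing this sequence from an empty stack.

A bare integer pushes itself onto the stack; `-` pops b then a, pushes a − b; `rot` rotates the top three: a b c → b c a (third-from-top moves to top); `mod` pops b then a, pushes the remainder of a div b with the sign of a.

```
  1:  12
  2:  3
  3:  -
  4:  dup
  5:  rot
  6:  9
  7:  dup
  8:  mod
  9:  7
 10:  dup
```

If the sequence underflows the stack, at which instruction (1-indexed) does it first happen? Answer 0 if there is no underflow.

12   12
3    12 3
-    9
dup  9 9
rot  — needs 3 operands, stack has 2 → underflow

5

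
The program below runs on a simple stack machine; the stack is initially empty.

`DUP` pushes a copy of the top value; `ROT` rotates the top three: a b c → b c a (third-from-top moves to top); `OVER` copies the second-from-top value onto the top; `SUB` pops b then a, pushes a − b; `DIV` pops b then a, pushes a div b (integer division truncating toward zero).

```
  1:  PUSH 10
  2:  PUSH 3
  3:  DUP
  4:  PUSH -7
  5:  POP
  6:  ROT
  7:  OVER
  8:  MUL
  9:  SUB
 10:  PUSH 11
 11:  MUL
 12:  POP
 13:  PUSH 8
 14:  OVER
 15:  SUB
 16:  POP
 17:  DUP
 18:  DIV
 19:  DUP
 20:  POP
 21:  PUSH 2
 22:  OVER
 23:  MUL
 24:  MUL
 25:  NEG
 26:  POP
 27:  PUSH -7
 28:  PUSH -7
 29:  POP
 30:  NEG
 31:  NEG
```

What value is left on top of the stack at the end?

PUSH 10 : [10]
PUSH 3  : [10, 3]
DUP     : [10, 3, 3]
PUSH -7 : [10, 3, 3, -7]
POP     : [10, 3, 3]
ROT     : [3, 3, 10]
OVER    : [3, 3, 10, 3]
MUL     : [3, 3, 30]
SUB     : [3, -27]
PUSH 11 : [3, -27, 11]
MUL     : [3, -297]
POP     : [3]
PUSH 8  : [3, 8]
OVER    : [3, 8, 3]
SUB     : [3, 5]
POP     : [3]
DUP     : [3, 3]
DIV     : [1]
DUP     : [1, 1]
POP     : [1]
PUSH 2  : [1, 2]
OVER    : [1, 2, 1]
MUL     : [1, 2]
MUL     : [2]
NEG     : [-2]
POP     : []
PUSH -7 : [-7]
PUSH -7 : [-7, -7]
POP     : [-7]
NEG     : [7]
NEG     : [-7]

-7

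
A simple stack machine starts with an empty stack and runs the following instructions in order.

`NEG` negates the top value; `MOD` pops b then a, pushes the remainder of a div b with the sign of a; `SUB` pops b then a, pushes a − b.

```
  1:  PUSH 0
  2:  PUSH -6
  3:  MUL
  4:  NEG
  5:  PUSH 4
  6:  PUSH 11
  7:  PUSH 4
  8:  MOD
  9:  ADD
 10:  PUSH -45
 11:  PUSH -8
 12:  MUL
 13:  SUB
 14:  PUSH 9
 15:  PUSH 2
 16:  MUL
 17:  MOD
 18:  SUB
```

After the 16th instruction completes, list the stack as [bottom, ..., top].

[0, -353, 18]

PUSH 0   -> [0]
PUSH -6  -> [0, -6]
MUL      -> [0]
NEG      -> [0]
PUSH 4   -> [0, 4]
PUSH 11  -> [0, 4, 11]
PUSH 4   -> [0, 4, 11, 4]
MOD      -> [0, 4, 3]
ADD      -> [0, 7]
PUSH -45 -> [0, 7, -45]
PUSH -8  -> [0, 7, -45, -8]
MUL      -> [0, 7, 360]
SUB      -> [0, -353]
PUSH 9   -> [0, -353, 9]
PUSH 2   -> [0, -353, 9, 2]
MUL      -> [0, -353, 18]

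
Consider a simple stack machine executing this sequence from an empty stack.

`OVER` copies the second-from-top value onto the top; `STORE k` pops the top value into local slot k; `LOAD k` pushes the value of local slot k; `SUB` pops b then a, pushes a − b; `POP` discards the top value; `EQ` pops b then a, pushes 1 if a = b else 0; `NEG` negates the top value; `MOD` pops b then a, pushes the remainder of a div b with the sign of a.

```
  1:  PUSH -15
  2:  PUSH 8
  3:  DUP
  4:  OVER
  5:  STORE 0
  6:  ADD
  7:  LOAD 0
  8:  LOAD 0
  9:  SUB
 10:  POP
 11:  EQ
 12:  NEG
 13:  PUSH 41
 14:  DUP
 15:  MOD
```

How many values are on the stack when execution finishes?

PUSH -15 → -15
PUSH 8   → -15 8
DUP      → -15 8 8
OVER     → -15 8 8 8
STORE 0  → -15 8 8
ADD      → -15 16
LOAD 0   → -15 16 8
LOAD 0   → -15 16 8 8
SUB      → -15 16 0
POP      → -15 16
EQ       → 0
NEG      → 0
PUSH 41  → 0 41
DUP      → 0 41 41
MOD      → 0 0

2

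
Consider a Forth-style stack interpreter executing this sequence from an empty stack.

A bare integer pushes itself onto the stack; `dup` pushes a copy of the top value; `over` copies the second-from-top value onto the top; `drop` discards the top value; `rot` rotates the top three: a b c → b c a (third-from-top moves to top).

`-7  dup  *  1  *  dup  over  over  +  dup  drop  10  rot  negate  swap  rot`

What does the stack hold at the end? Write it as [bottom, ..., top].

-7     → -7
dup    → -7 -7
*      → 49
1      → 49 1
*      → 49
dup    → 49 49
over   → 49 49 49
over   → 49 49 49 49
+      → 49 49 98
dup    → 49 49 98 98
drop   → 49 49 98
10     → 49 49 98 10
rot    → 49 98 10 49
negate → 49 98 10 -49
swap   → 49 98 -49 10
rot    → 49 -49 10 98

[49, -49, 10, 98]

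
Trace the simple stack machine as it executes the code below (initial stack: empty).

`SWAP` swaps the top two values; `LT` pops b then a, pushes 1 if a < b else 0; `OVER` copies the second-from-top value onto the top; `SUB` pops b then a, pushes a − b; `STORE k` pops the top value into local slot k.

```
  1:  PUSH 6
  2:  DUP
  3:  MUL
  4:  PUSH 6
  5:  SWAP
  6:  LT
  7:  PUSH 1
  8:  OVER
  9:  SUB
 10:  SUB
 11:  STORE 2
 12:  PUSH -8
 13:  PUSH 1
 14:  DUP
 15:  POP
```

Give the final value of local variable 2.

PUSH 6  -> [6]
DUP     -> [6, 6]
MUL     -> [36]
PUSH 6  -> [36, 6]
SWAP    -> [6, 36]
LT      -> [1]
PUSH 1  -> [1, 1]
OVER    -> [1, 1, 1]
SUB     -> [1, 0]
SUB     -> [1]
STORE 2 -> []
PUSH -8 -> [-8]
PUSH 1  -> [-8, 1]
DUP     -> [-8, 1, 1]
POP     -> [-8, 1]

1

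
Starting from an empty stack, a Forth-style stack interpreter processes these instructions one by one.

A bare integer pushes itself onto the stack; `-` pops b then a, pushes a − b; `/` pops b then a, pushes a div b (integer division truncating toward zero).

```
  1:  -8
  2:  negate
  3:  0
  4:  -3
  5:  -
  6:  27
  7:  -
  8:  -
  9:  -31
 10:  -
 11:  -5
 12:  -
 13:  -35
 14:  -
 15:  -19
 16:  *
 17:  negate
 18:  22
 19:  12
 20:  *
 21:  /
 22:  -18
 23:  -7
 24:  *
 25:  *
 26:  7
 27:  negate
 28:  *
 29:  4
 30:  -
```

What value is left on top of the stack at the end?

-6178

-8     : -8
negate : 8
0      : 8 0
-3     : 8 0 -3
-      : 8 3
27     : 8 3 27
-      : 8 -24
-      : 32
-31    : 32 -31
-      : 63
-5     : 63 -5
-      : 68
-35    : 68 -35
-      : 103
-19    : 103 -19
*      : -1957
negate : 1957
22     : 1957 22
12     : 1957 22 12
*      : 1957 264
/      : 7
-18    : 7 -18
-7     : 7 -18 -7
*      : 7 126
*      : 882
7      : 882 7
negate : 882 -7
*      : -6174
4      : -6174 4
-      : -6178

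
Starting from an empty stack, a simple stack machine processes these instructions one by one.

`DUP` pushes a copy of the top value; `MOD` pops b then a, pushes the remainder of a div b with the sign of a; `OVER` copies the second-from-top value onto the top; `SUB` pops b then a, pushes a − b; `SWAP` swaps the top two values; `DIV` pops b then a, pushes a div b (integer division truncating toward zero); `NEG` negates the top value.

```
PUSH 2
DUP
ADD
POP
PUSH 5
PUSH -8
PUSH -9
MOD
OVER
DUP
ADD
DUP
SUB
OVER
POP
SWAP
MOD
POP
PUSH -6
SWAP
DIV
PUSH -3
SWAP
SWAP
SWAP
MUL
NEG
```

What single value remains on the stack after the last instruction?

PUSH 2  → 2
DUP     → 2 2
ADD     → 4
POP     → (empty)
PUSH 5  → 5
PUSH -8 → 5 -8
PUSH -9 → 5 -8 -9
MOD     → 5 -8
OVER    → 5 -8 5
DUP     → 5 -8 5 5
ADD     → 5 -8 10
DUP     → 5 -8 10 10
SUB     → 5 -8 0
OVER    → 5 -8 0 -8
POP     → 5 -8 0
SWAP    → 5 0 -8
MOD     → 5 0
POP     → 5
PUSH -6 → 5 -6
SWAP    → -6 5
DIV     → -1
PUSH -3 → -1 -3
SWAP    → -3 -1
SWAP    → -1 -3
SWAP    → -3 -1
MUL     → 3
NEG     → -3

-3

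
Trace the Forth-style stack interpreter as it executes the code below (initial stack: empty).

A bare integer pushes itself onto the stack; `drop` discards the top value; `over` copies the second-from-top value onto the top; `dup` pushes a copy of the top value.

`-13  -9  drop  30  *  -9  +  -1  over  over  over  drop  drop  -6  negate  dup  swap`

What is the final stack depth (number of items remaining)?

-13     -13
-9      -13 -9
drop    -13
30      -13 30
*       -390
-9      -390 -9
+       -399
-1      -399 -1
over    -399 -1 -399
over    -399 -1 -399 -1
over    -399 -1 -399 -1 -399
drop    -399 -1 -399 -1
drop    -399 -1 -399
-6      -399 -1 -399 -6
negate  -399 -1 -399 6
dup     -399 -1 -399 6 6
swap    -399 -1 -399 6 6

5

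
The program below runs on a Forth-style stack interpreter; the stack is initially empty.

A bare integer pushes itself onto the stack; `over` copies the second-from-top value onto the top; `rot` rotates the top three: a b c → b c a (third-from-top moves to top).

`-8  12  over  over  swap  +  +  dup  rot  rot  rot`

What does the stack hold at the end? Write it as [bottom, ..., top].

[-8, 16, 16]

-8   -> -8
12   -> -8 12
over -> -8 12 -8
over -> -8 12 -8 12
swap -> -8 12 12 -8
+    -> -8 12 4
+    -> -8 16
dup  -> -8 16 16
rot  -> 16 16 -8
rot  -> 16 -8 16
rot  -> -8 16 16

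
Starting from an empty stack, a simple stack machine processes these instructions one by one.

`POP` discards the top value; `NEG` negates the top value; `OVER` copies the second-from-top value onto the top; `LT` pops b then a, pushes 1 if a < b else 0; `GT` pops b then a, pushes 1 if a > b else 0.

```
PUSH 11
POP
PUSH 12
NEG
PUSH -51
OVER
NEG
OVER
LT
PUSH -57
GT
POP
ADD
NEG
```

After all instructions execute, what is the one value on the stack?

PUSH 11  : [11]
POP      : []
PUSH 12  : [12]
NEG      : [-12]
PUSH -51 : [-12, -51]
OVER     : [-12, -51, -12]
NEG      : [-12, -51, 12]
OVER     : [-12, -51, 12, -51]
LT       : [-12, -51, 0]
PUSH -57 : [-12, -51, 0, -57]
GT       : [-12, -51, 1]
POP      : [-12, -51]
ADD      : [-63]
NEG      : [63]

63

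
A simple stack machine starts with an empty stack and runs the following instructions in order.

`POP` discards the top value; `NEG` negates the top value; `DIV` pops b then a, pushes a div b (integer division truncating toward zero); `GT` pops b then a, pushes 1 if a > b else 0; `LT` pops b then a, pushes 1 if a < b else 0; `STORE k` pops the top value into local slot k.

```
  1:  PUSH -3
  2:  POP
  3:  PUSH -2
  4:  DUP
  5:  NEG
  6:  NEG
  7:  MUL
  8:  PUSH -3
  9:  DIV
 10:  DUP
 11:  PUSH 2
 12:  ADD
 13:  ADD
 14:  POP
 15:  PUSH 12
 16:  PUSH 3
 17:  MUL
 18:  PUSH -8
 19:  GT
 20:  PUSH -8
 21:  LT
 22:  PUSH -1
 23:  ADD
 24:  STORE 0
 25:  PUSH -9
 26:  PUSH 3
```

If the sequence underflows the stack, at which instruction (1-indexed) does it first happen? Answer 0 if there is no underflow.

PUSH -3 → [-3]
POP     → []
PUSH -2 → [-2]
DUP     → [-2, -2]
NEG     → [-2, 2]
NEG     → [-2, -2]
MUL     → [4]
PUSH -3 → [4, -3]
DIV     → [-1]
DUP     → [-1, -1]
PUSH 2  → [-1, -1, 2]
ADD     → [-1, 1]
ADD     → [0]
POP     → []
PUSH 12 → [12]
PUSH 3  → [12, 3]
MUL     → [36]
PUSH -8 → [36, -8]
GT      → [1]
PUSH -8 → [1, -8]
LT      → [0]
PUSH -1 → [0, -1]
ADD     → [-1]
STORE 0 → []
PUSH -9 → [-9]
PUSH 3  → [-9, 3]

0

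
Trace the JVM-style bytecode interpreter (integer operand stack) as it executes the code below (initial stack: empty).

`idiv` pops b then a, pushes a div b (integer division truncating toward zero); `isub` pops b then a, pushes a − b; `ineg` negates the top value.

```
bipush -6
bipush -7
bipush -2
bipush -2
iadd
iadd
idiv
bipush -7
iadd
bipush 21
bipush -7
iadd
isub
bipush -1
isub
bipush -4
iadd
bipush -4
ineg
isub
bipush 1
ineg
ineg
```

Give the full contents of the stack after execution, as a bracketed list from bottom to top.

[-28, 1]

bipush -6 → -6
bipush -7 → -6 -7
bipush -2 → -6 -7 -2
bipush -2 → -6 -7 -2 -2
iadd      → -6 -7 -4
iadd      → -6 -11
idiv      → 0
bipush -7 → 0 -7
iadd      → -7
bipush 21 → -7 21
bipush -7 → -7 21 -7
iadd      → -7 14
isub      → -21
bipush -1 → -21 -1
isub      → -20
bipush -4 → -20 -4
iadd      → -24
bipush -4 → -24 -4
ineg      → -24 4
isub      → -28
bipush 1  → -28 1
ineg      → -28 -1
ineg      → -28 1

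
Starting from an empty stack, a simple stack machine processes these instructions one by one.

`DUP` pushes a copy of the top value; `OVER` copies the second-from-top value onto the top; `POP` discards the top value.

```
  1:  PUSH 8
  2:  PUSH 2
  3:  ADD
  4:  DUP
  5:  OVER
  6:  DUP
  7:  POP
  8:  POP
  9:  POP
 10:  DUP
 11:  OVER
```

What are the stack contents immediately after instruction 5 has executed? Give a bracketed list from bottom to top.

[10, 10, 10]

PUSH 8 : [8]
PUSH 2 : [8, 2]
ADD    : [10]
DUP    : [10, 10]
OVER   : [10, 10, 10]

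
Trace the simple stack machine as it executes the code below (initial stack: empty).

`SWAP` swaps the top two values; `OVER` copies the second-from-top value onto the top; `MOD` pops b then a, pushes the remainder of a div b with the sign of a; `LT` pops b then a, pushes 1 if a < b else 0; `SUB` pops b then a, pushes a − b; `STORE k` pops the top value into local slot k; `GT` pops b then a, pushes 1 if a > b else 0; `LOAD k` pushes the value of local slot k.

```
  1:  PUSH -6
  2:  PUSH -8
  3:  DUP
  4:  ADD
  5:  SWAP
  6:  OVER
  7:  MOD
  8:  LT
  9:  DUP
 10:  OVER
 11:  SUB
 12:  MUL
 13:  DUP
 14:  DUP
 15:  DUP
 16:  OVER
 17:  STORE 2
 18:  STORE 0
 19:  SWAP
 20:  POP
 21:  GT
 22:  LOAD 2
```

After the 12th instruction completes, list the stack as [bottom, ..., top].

PUSH -6 → [-6]
PUSH -8 → [-6, -8]
DUP     → [-6, -8, -8]
ADD     → [-6, -16]
SWAP    → [-16, -6]
OVER    → [-16, -6, -16]
MOD     → [-16, -6]
LT      → [1]
DUP     → [1, 1]
OVER    → [1, 1, 1]
SUB     → [1, 0]
MUL     → [0]

[0]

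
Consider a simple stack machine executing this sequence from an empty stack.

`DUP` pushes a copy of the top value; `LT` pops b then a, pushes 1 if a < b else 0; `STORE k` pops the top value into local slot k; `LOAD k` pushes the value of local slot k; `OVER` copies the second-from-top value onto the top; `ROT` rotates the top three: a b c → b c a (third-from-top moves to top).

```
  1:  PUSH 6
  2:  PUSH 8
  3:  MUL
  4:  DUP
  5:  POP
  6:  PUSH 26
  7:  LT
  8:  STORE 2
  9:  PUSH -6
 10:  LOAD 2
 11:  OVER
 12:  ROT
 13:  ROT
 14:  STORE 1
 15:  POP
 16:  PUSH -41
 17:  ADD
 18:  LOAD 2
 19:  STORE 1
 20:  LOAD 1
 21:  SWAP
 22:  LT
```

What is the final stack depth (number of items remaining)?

1

PUSH 6   -> 6
PUSH 8   -> 6 8
MUL      -> 48
DUP      -> 48 48
POP      -> 48
PUSH 26  -> 48 26
LT       -> 0
STORE 2  -> (empty)
PUSH -6  -> -6
LOAD 2   -> -6 0
OVER     -> -6 0 -6
ROT      -> 0 -6 -6
ROT      -> -6 -6 0
STORE 1  -> -6 -6
POP      -> -6
PUSH -41 -> -6 -41
ADD      -> -47
LOAD 2   -> -47 0
STORE 1  -> -47
LOAD 1   -> -47 0
SWAP     -> 0 -47
LT       -> 0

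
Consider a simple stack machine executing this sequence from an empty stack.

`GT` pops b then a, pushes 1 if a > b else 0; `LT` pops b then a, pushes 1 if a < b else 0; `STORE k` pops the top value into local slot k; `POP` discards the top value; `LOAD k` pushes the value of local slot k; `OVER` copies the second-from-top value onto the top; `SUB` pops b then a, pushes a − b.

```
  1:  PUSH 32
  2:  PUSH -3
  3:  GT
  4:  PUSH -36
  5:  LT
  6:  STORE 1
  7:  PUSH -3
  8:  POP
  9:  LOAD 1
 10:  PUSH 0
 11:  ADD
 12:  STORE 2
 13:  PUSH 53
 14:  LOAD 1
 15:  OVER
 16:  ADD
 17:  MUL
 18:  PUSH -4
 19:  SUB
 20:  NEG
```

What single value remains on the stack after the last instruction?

-2813

PUSH 32  -> [32]
PUSH -3  -> [32, -3]
GT       -> [1]
PUSH -36 -> [1, -36]
LT       -> [0]
STORE 1  -> []
PUSH -3  -> [-3]
POP      -> []
LOAD 1   -> [0]
PUSH 0   -> [0, 0]
ADD      -> [0]
STORE 2  -> []
PUSH 53  -> [53]
LOAD 1   -> [53, 0]
OVER     -> [53, 0, 53]
ADD      -> [53, 53]
MUL      -> [2809]
PUSH -4  -> [2809, -4]
SUB      -> [2813]
NEG      -> [-2813]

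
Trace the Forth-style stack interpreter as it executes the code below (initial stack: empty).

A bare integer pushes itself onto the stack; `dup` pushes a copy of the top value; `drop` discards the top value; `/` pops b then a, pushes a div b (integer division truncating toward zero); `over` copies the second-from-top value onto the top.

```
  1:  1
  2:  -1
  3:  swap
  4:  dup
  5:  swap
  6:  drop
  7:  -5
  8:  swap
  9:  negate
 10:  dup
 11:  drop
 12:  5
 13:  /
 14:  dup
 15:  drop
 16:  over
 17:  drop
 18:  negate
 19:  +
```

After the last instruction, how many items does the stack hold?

1       1
-1      1 -1
swap    -1 1
dup     -1 1 1
swap    -1 1 1
drop    -1 1
-5      -1 1 -5
swap    -1 -5 1
negate  -1 -5 -1
dup     -1 -5 -1 -1
drop    -1 -5 -1
5       -1 -5 -1 5
/       -1 -5 0
dup     -1 -5 0 0
drop    -1 -5 0
over    -1 -5 0 -5
drop    -1 -5 0
negate  -1 -5 0
+       -1 -5

2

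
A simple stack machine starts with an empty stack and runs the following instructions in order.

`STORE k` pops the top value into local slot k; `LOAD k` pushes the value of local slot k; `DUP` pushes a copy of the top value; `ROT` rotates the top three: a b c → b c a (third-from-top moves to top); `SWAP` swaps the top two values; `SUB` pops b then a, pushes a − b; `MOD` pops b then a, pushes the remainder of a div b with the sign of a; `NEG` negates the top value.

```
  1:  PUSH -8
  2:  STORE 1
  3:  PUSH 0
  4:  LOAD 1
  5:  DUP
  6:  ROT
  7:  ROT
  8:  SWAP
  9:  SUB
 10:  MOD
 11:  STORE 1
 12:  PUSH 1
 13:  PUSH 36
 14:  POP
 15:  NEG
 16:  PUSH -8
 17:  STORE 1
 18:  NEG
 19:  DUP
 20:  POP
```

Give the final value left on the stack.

1

PUSH -8 : [-8]
STORE 1 : []
PUSH 0  : [0]
LOAD 1  : [0, -8]
DUP     : [0, -8, -8]
ROT     : [-8, -8, 0]
ROT     : [-8, 0, -8]
SWAP    : [-8, -8, 0]
SUB     : [-8, -8]
MOD     : [0]
STORE 1 : []
PUSH 1  : [1]
PUSH 36 : [1, 36]
POP     : [1]
NEG     : [-1]
PUSH -8 : [-1, -8]
STORE 1 : [-1]
NEG     : [1]
DUP     : [1, 1]
POP     : [1]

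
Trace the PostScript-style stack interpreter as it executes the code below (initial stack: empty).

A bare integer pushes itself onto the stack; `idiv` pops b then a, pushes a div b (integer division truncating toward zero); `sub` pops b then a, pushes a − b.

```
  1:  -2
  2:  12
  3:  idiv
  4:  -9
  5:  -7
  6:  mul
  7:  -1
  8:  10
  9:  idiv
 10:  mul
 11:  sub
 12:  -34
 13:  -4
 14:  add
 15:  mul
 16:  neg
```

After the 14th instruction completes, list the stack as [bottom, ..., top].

[0, -38]

-2   : [-2]
12   : [-2, 12]
idiv : [0]
-9   : [0, -9]
-7   : [0, -9, -7]
mul  : [0, 63]
-1   : [0, 63, -1]
10   : [0, 63, -1, 10]
idiv : [0, 63, 0]
mul  : [0, 0]
sub  : [0]
-34  : [0, -34]
-4   : [0, -34, -4]
add  : [0, -38]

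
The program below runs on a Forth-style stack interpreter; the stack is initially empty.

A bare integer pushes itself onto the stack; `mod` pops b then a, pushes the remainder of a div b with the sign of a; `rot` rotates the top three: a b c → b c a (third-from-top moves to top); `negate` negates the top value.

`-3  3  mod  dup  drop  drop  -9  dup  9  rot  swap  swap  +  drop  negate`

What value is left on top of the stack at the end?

-3     → -3
3      → -3 3
mod    → 0
dup    → 0 0
drop   → 0
drop   → (empty)
-9     → -9
dup    → -9 -9
9      → -9 -9 9
rot    → -9 9 -9
swap   → -9 -9 9
swap   → -9 9 -9
+      → -9 0
drop   → -9
negate → 9

9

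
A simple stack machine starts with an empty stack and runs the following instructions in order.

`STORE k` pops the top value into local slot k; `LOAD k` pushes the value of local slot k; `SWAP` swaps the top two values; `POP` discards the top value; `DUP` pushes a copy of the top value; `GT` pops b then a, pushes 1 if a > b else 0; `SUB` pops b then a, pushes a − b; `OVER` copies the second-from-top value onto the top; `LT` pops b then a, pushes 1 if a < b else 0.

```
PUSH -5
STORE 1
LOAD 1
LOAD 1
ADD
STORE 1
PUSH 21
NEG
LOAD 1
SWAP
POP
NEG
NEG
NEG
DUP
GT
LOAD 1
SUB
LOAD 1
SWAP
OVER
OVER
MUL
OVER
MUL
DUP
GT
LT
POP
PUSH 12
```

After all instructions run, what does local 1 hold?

PUSH -5 → [-5]
STORE 1 → []
LOAD 1  → [-5]
LOAD 1  → [-5, -5]
ADD     → [-10]
STORE 1 → []
PUSH 21 → [21]
NEG     → [-21]
LOAD 1  → [-21, -10]
SWAP    → [-10, -21]
POP     → [-10]
NEG     → [10]
NEG     → [-10]
NEG     → [10]
DUP     → [10, 10]
GT      → [0]
LOAD 1  → [0, -10]
SUB     → [10]
LOAD 1  → [10, -10]
SWAP    → [-10, 10]
OVER    → [-10, 10, -10]
OVER    → [-10, 10, -10, 10]
MUL     → [-10, 10, -100]
OVER    → [-10, 10, -100, 10]
MUL     → [-10, 10, -1000]
DUP     → [-10, 10, -1000, -1000]
GT      → [-10, 10, 0]
LT      → [-10, 0]
POP     → [-10]
PUSH 12 → [-10, 12]

-10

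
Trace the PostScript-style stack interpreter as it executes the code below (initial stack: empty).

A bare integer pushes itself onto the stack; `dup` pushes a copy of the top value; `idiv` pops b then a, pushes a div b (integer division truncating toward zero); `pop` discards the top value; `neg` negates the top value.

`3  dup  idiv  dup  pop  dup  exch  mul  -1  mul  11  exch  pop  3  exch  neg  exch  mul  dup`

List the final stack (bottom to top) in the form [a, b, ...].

[-33, -33]

3    → 3
dup  → 3 3
idiv → 1
dup  → 1 1
pop  → 1
dup  → 1 1
exch → 1 1
mul  → 1
-1   → 1 -1
mul  → -1
11   → -1 11
exch → 11 -1
pop  → 11
3    → 11 3
exch → 3 11
neg  → 3 -11
exch → -11 3
mul  → -33
dup  → -33 -33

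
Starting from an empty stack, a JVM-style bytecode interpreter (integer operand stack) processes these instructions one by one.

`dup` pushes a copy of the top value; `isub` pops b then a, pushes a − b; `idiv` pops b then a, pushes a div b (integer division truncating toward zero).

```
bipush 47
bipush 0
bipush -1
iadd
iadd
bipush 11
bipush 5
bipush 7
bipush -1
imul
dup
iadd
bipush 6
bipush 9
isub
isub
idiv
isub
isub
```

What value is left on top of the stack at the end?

bipush 47 : 47
bipush 0  : 47 0
bipush -1 : 47 0 -1
iadd      : 47 -1
iadd      : 46
bipush 11 : 46 11
bipush 5  : 46 11 5
bipush 7  : 46 11 5 7
bipush -1 : 46 11 5 7 -1
imul      : 46 11 5 -7
dup       : 46 11 5 -7 -7
iadd      : 46 11 5 -14
bipush 6  : 46 11 5 -14 6
bipush 9  : 46 11 5 -14 6 9
isub      : 46 11 5 -14 -3
isub      : 46 11 5 -11
idiv      : 46 11 0
isub      : 46 11
isub      : 35

35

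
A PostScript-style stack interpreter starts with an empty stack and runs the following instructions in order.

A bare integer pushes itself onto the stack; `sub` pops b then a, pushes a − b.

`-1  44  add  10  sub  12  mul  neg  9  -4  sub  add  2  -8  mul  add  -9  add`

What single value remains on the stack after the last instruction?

-1  → -1
44  → -1 44
add → 43
10  → 43 10
sub → 33
12  → 33 12
mul → 396
neg → -396
9   → -396 9
-4  → -396 9 -4
sub → -396 13
add → -383
2   → -383 2
-8  → -383 2 -8
mul → -383 -16
add → -399
-9  → -399 -9
add → -408

-408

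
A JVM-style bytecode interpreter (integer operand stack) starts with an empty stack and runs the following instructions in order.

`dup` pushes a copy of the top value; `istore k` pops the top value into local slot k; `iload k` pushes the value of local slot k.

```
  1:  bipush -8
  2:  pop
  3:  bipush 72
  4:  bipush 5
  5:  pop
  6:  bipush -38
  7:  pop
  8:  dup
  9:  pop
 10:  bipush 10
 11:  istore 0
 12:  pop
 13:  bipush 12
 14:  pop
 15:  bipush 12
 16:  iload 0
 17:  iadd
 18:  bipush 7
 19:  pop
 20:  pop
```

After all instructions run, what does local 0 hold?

10

bipush -8  -> [-8]
pop        -> []
bipush 72  -> [72]
bipush 5   -> [72, 5]
pop        -> [72]
bipush -38 -> [72, -38]
pop        -> [72]
dup        -> [72, 72]
pop        -> [72]
bipush 10  -> [72, 10]
istore 0   -> [72]
pop        -> []
bipush 12  -> [12]
pop        -> []
bipush 12  -> [12]
iload 0    -> [12, 10]
iadd       -> [22]
bipush 7   -> [22, 7]
pop        -> [22]
pop        -> []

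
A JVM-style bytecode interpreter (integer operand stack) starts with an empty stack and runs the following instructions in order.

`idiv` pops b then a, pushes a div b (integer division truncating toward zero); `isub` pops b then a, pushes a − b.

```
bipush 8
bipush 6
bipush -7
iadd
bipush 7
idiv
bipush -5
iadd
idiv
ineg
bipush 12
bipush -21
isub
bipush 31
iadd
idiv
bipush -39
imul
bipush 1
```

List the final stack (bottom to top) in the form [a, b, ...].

bipush 8   -> 8
bipush 6   -> 8 6
bipush -7  -> 8 6 -7
iadd       -> 8 -1
bipush 7   -> 8 -1 7
idiv       -> 8 0
bipush -5  -> 8 0 -5
iadd       -> 8 -5
idiv       -> -1
ineg       -> 1
bipush 12  -> 1 12
bipush -21 -> 1 12 -21
isub       -> 1 33
bipush 31  -> 1 33 31
iadd       -> 1 64
idiv       -> 0
bipush -39 -> 0 -39
imul       -> 0
bipush 1   -> 0 1

[0, 1]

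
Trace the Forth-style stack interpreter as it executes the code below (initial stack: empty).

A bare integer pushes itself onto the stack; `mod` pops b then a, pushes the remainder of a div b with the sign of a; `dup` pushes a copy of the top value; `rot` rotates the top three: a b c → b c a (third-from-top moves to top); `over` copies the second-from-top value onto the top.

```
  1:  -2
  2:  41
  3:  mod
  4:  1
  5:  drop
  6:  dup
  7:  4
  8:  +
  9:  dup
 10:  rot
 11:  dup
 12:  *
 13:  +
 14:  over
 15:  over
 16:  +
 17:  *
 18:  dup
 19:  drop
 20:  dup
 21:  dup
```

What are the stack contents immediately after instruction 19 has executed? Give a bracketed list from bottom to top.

-2   : [-2]
41   : [-2, 41]
mod  : [-2]
1    : [-2, 1]
drop : [-2]
dup  : [-2, -2]
4    : [-2, -2, 4]
+    : [-2, 2]
dup  : [-2, 2, 2]
rot  : [2, 2, -2]
dup  : [2, 2, -2, -2]
*    : [2, 2, 4]
+    : [2, 6]
over : [2, 6, 2]
over : [2, 6, 2, 6]
+    : [2, 6, 8]
*    : [2, 48]
dup  : [2, 48, 48]
drop : [2, 48]

[2, 48]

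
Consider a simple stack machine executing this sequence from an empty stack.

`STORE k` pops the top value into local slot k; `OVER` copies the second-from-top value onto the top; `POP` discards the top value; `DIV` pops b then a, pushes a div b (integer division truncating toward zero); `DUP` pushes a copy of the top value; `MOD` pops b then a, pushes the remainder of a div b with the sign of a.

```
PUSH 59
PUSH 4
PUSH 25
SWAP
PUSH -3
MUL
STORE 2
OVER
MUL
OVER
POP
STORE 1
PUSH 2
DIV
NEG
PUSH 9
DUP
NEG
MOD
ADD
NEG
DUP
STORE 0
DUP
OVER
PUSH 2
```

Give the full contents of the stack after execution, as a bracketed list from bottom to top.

PUSH 59 -> [59]
PUSH 4  -> [59, 4]
PUSH 25 -> [59, 4, 25]
SWAP    -> [59, 25, 4]
PUSH -3 -> [59, 25, 4, -3]
MUL     -> [59, 25, -12]
STORE 2 -> [59, 25]
OVER    -> [59, 25, 59]
MUL     -> [59, 1475]
OVER    -> [59, 1475, 59]
POP     -> [59, 1475]
STORE 1 -> [59]
PUSH 2  -> [59, 2]
DIV     -> [29]
NEG     -> [-29]
PUSH 9  -> [-29, 9]
DUP     -> [-29, 9, 9]
NEG     -> [-29, 9, -9]
MOD     -> [-29, 0]
ADD     -> [-29]
NEG     -> [29]
DUP     -> [29, 29]
STORE 0 -> [29]
DUP     -> [29, 29]
OVER    -> [29, 29, 29]
PUSH 2  -> [29, 29, 29, 2]

[29, 29, 29, 2]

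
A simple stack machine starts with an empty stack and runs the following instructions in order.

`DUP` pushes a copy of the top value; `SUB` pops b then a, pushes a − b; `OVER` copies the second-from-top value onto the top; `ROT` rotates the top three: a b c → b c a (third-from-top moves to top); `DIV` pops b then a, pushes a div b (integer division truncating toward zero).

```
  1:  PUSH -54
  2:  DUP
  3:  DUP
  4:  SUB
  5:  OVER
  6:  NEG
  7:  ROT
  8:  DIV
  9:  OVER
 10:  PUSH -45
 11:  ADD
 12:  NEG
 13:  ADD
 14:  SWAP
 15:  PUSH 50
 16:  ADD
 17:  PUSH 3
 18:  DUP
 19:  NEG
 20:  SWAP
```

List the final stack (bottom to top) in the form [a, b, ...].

[44, 50, -3, 3]

PUSH -54 : [-54]
DUP      : [-54, -54]
DUP      : [-54, -54, -54]
SUB      : [-54, 0]
OVER     : [-54, 0, -54]
NEG      : [-54, 0, 54]
ROT      : [0, 54, -54]
DIV      : [0, -1]
OVER     : [0, -1, 0]
PUSH -45 : [0, -1, 0, -45]
ADD      : [0, -1, -45]
NEG      : [0, -1, 45]
ADD      : [0, 44]
SWAP     : [44, 0]
PUSH 50  : [44, 0, 50]
ADD      : [44, 50]
PUSH 3   : [44, 50, 3]
DUP      : [44, 50, 3, 3]
NEG      : [44, 50, 3, -3]
SWAP     : [44, 50, -3, 3]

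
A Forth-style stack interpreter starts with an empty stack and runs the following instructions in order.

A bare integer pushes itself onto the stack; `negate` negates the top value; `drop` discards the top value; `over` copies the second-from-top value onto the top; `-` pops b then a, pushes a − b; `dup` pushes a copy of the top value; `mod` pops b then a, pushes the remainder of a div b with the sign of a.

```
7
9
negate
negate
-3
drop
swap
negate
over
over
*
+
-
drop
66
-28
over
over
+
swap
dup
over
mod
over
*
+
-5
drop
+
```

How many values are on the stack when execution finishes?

2

7      -> 7
9      -> 7 9
negate -> 7 -9
negate -> 7 9
-3     -> 7 9 -3
drop   -> 7 9
swap   -> 9 7
negate -> 9 -7
over   -> 9 -7 9
over   -> 9 -7 9 -7
*      -> 9 -7 -63
+      -> 9 -70
-      -> 79
drop   -> (empty)
66     -> 66
-28    -> 66 -28
over   -> 66 -28 66
over   -> 66 -28 66 -28
+      -> 66 -28 38
swap   -> 66 38 -28
dup    -> 66 38 -28 -28
over   -> 66 38 -28 -28 -28
mod    -> 66 38 -28 0
over   -> 66 38 -28 0 -28
*      -> 66 38 -28 0
+      -> 66 38 -28
-5     -> 66 38 -28 -5
drop   -> 66 38 -28
+      -> 66 10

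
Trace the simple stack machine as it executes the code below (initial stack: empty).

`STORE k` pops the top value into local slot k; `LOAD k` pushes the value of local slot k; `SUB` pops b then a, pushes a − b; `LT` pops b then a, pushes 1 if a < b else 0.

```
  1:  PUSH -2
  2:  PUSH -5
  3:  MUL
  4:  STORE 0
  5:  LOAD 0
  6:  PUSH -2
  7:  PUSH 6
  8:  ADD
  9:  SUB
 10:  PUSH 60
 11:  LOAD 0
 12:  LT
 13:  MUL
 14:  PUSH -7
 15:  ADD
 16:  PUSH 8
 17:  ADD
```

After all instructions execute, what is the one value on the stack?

1

PUSH -2 : -2
PUSH -5 : -2 -5
MUL     : 10
STORE 0 : (empty)
LOAD 0  : 10
PUSH -2 : 10 -2
PUSH 6  : 10 -2 6
ADD     : 10 4
SUB     : 6
PUSH 60 : 6 60
LOAD 0  : 6 60 10
LT      : 6 0
MUL     : 0
PUSH -7 : 0 -7
ADD     : -7
PUSH 8  : -7 8
ADD     : 1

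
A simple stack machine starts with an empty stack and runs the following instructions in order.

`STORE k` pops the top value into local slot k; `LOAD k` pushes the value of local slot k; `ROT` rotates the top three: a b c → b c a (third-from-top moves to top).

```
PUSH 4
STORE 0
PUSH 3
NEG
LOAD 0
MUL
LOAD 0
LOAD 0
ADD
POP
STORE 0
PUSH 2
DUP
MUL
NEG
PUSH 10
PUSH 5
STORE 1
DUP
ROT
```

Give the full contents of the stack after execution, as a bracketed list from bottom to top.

[10, 10, -4]

PUSH 4  : [4]
STORE 0 : []
PUSH 3  : [3]
NEG     : [-3]
LOAD 0  : [-3, 4]
MUL     : [-12]
LOAD 0  : [-12, 4]
LOAD 0  : [-12, 4, 4]
ADD     : [-12, 8]
POP     : [-12]
STORE 0 : []
PUSH 2  : [2]
DUP     : [2, 2]
MUL     : [4]
NEG     : [-4]
PUSH 10 : [-4, 10]
PUSH 5  : [-4, 10, 5]
STORE 1 : [-4, 10]
DUP     : [-4, 10, 10]
ROT     : [10, 10, -4]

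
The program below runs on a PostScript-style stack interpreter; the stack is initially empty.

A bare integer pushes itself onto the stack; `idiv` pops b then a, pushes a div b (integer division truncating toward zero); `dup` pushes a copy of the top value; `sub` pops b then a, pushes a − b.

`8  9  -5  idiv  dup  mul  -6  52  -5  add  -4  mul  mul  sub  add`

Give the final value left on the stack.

-1119

8    : [8]
9    : [8, 9]
-5   : [8, 9, -5]
idiv : [8, -1]
dup  : [8, -1, -1]
mul  : [8, 1]
-6   : [8, 1, -6]
52   : [8, 1, -6, 52]
-5   : [8, 1, -6, 52, -5]
add  : [8, 1, -6, 47]
-4   : [8, 1, -6, 47, -4]
mul  : [8, 1, -6, -188]
mul  : [8, 1, 1128]
sub  : [8, -1127]
add  : [-1119]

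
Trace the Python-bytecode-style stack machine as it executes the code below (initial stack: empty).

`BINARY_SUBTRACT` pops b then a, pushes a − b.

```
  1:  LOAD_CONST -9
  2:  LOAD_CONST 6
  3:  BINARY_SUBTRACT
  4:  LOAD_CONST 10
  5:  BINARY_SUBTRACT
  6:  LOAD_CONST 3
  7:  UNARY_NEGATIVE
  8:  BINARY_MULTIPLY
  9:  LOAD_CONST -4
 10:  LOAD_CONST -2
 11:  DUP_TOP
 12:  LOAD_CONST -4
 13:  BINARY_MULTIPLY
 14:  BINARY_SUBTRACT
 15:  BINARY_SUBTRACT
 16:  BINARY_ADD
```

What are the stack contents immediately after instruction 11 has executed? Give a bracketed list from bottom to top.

LOAD_CONST -9   : -9
LOAD_CONST 6    : -9 6
BINARY_SUBTRACT : -15
LOAD_CONST 10   : -15 10
BINARY_SUBTRACT : -25
LOAD_CONST 3    : -25 3
UNARY_NEGATIVE  : -25 -3
BINARY_MULTIPLY : 75
LOAD_CONST -4   : 75 -4
LOAD_CONST -2   : 75 -4 -2
DUP_TOP         : 75 -4 -2 -2

[75, -4, -2, -2]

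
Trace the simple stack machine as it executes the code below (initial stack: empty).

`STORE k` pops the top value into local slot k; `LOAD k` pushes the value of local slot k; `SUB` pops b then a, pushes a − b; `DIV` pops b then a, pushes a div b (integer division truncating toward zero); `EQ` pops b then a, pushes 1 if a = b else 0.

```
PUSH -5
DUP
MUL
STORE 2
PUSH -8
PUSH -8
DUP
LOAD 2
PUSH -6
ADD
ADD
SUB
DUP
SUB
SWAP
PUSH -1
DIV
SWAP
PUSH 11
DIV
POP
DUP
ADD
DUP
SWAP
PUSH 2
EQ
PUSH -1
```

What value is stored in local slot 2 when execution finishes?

25

PUSH -5 : [-5]
DUP     : [-5, -5]
MUL     : [25]
STORE 2 : []
PUSH -8 : [-8]
PUSH -8 : [-8, -8]
DUP     : [-8, -8, -8]
LOAD 2  : [-8, -8, -8, 25]
PUSH -6 : [-8, -8, -8, 25, -6]
ADD     : [-8, -8, -8, 19]
ADD     : [-8, -8, 11]
SUB     : [-8, -19]
DUP     : [-8, -19, -19]
SUB     : [-8, 0]
SWAP    : [0, -8]
PUSH -1 : [0, -8, -1]
DIV     : [0, 8]
SWAP    : [8, 0]
PUSH 11 : [8, 0, 11]
DIV     : [8, 0]
POP     : [8]
DUP     : [8, 8]
ADD     : [16]
DUP     : [16, 16]
SWAP    : [16, 16]
PUSH 2  : [16, 16, 2]
EQ      : [16, 0]
PUSH -1 : [16, 0, -1]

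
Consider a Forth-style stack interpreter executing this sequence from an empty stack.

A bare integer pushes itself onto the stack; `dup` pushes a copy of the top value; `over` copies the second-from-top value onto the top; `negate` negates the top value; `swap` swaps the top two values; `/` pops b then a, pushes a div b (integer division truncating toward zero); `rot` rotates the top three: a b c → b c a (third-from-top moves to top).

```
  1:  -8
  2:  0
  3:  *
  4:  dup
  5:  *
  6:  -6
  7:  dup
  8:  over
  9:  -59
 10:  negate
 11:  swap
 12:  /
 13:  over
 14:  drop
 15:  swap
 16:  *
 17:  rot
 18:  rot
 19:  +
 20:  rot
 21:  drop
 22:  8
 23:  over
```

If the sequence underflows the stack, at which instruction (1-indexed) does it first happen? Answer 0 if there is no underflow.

20

-8     : [-8]
0      : [-8, 0]
*      : [0]
dup    : [0, 0]
*      : [0]
-6     : [0, -6]
dup    : [0, -6, -6]
over   : [0, -6, -6, -6]
-59    : [0, -6, -6, -6, -59]
negate : [0, -6, -6, -6, 59]
swap   : [0, -6, -6, 59, -6]
/      : [0, -6, -6, -9]
over   : [0, -6, -6, -9, -6]
drop   : [0, -6, -6, -9]
swap   : [0, -6, -9, -6]
*      : [0, -6, 54]
rot    : [-6, 54, 0]
rot    : [54, 0, -6]
+      : [54, -6]
rot  — needs 3 operands, stack has 2 → underflow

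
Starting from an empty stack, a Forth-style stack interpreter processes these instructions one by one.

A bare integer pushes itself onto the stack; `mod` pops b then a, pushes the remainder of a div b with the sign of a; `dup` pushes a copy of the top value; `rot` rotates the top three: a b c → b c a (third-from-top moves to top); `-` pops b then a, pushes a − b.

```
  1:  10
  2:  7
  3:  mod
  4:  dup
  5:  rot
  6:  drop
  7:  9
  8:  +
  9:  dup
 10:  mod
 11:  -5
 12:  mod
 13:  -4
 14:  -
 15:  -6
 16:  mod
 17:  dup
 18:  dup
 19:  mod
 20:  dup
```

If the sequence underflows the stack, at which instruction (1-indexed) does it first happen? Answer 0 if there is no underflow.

5

10  → [10]
7   → [10, 7]
mod → [3]
dup → [3, 3]
rot  — needs 3 operands, stack has 2 → underflow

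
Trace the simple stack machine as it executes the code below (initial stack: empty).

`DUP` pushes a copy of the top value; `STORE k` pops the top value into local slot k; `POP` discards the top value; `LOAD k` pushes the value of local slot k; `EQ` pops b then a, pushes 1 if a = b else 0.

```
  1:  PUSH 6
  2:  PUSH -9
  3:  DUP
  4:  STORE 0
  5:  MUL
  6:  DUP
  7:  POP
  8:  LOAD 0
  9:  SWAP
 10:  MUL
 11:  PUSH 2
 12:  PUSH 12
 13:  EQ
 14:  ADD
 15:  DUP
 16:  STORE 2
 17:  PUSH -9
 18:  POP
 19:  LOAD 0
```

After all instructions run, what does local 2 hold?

486

PUSH 6  : 6
PUSH -9 : 6 -9
DUP     : 6 -9 -9
STORE 0 : 6 -9
MUL     : -54
DUP     : -54 -54
POP     : -54
LOAD 0  : -54 -9
SWAP    : -9 -54
MUL     : 486
PUSH 2  : 486 2
PUSH 12 : 486 2 12
EQ      : 486 0
ADD     : 486
DUP     : 486 486
STORE 2 : 486
PUSH -9 : 486 -9
POP     : 486
LOAD 0  : 486 -9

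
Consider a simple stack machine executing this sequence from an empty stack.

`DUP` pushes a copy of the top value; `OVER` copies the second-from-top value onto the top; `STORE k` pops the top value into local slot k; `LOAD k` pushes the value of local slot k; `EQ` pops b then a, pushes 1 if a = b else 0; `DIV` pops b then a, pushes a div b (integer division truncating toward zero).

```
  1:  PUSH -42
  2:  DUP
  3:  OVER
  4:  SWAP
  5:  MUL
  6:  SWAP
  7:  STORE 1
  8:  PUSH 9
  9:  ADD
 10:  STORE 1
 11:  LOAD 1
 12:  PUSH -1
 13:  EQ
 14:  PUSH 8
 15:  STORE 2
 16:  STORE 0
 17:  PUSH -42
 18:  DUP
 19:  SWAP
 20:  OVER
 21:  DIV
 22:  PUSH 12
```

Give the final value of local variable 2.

PUSH -42 : [-42]
DUP      : [-42, -42]
OVER     : [-42, -42, -42]
SWAP     : [-42, -42, -42]
MUL      : [-42, 1764]
SWAP     : [1764, -42]
STORE 1  : [1764]
PUSH 9   : [1764, 9]
ADD      : [1773]
STORE 1  : []
LOAD 1   : [1773]
PUSH -1  : [1773, -1]
EQ       : [0]
PUSH 8   : [0, 8]
STORE 2  : [0]
STORE 0  : []
PUSH -42 : [-42]
DUP      : [-42, -42]
SWAP     : [-42, -42]
OVER     : [-42, -42, -42]
DIV      : [-42, 1]
PUSH 12  : [-42, 1, 12]

8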